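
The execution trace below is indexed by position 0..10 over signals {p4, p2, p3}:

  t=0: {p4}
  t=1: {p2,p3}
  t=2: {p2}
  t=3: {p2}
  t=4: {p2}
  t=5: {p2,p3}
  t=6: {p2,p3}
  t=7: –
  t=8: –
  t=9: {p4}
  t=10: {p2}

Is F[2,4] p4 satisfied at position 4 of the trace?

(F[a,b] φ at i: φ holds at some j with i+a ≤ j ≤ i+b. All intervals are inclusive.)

False

Check p4 at each j in [6,8]:
  j=6: false
  j=7: false
  j=8: false
No position in the window satisfies it → formula fails.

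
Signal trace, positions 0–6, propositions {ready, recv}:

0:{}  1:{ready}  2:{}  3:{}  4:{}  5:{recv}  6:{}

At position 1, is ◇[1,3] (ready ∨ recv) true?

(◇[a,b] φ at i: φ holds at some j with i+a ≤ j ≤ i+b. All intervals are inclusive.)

No

Check (ready ∨ recv) at each j in [2,4]:
  j=2: false
  j=3: false
  j=4: false
No position in the window satisfies it → formula fails.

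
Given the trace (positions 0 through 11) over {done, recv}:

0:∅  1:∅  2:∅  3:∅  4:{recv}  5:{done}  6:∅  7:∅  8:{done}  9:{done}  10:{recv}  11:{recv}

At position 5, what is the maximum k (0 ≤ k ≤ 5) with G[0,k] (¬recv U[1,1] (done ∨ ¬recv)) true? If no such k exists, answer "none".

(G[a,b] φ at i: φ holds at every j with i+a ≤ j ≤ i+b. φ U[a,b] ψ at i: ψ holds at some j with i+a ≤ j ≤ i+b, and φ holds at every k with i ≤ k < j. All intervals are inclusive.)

3

(¬recv U[1,1] (done ∨ ¬recv)) must hold from j=5 onward; find where it first fails.
  j=5: holds
  j=6: holds
  j=7: holds
  j=8: holds
  j=9: fails
Holds on [5,8], so largest k = 3.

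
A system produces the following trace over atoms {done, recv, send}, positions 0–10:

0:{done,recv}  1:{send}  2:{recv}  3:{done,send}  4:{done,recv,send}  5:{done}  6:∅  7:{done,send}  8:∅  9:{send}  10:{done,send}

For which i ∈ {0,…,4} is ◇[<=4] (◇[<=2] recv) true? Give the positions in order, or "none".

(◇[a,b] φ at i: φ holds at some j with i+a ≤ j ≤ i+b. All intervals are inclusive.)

0, 1, 2, 3, 4

Evaluate at each i in [0,4]:
  i=0: ✓ (witness j=0)
  i=1: ✓ (witness j=1)
  i=2: ✓ (witness j=2)
  i=3: ✓ (witness j=3)
  i=4: ✓ (witness j=4)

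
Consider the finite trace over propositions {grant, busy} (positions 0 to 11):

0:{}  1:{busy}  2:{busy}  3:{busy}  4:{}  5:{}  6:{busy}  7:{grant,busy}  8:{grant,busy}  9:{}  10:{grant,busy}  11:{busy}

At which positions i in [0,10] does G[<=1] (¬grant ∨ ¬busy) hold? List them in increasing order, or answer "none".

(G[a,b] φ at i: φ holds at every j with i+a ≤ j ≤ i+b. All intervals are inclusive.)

0, 1, 2, 3, 4, 5

Evaluate at each i in [0,10]:
  i=0: ✓ (all of [0,1])
  i=1: ✓ (all of [1,2])
  i=2: ✓ (all of [2,3])
  i=3: ✓ (all of [3,4])
  i=4: ✓ (all of [4,5])
  i=5: ✓ (all of [5,6])
  i=6: ✗ (fails at j=7)
  i=7: ✗ (fails at j=7)
  i=8: ✗ (fails at j=8)
  i=9: ✗ (fails at j=10)
  i=10: ✗ (fails at j=10)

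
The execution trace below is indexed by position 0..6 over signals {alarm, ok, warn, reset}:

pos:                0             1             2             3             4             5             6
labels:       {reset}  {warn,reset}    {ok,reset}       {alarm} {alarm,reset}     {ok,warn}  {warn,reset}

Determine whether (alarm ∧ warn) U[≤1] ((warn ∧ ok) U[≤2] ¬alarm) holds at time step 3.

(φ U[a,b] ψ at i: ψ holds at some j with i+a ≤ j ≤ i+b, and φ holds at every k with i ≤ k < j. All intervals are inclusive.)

Need some j in [3,4] with ((warn ∧ ok) U[≤2] ¬alarm), and (alarm ∧ warn) at every k in [3,j-1].
  j=3: ((warn ∧ ok) U[≤2] ¬alarm) — fails.
  j=4: ((warn ∧ ok) U[≤2] ¬alarm) — fails.
No j in the window works → until fails.

Does not hold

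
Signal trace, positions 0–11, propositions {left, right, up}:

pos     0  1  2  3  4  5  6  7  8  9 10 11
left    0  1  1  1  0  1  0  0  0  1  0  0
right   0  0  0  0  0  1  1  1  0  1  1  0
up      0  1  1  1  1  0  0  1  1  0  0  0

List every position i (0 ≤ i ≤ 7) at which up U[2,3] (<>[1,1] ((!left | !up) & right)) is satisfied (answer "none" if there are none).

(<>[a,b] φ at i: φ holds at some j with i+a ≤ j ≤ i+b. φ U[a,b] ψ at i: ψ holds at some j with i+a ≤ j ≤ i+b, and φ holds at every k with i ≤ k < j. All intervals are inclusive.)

1, 2, 3, 7

Evaluate at each i in [0,7]:
  i=0: ✗ (no rhs in [2,3])
  i=1: ✓ (rhs at j=4; lhs holds on [1,3])
  i=2: ✓ (rhs at j=4; lhs holds on [2,3])
  i=3: ✓ (rhs at j=5; lhs holds on [3,4])
  i=4: ✗ (lhs fails at k=5 before rhs at j=6)
  i=5: ✗ (lhs fails at k=5 before rhs at j=8)
  i=6: ✗ (lhs fails at k=6 before rhs at j=8)
  i=7: ✓ (rhs at j=9; lhs holds on [7,8])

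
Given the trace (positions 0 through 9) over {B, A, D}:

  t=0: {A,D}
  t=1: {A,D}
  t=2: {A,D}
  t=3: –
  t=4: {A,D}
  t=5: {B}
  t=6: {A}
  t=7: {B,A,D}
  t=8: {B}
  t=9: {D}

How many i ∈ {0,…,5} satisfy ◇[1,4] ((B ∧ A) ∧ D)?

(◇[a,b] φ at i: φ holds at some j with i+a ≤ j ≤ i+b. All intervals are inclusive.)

Evaluate at each i in [0,5]:
  i=0: ✗ (none in [1,4])
  i=1: ✗ (none in [2,5])
  i=2: ✗ (none in [3,6])
  i=3: ✓ (witness j=7)
  i=4: ✓ (witness j=7)
  i=5: ✓ (witness j=7)
Positions where it holds: {3, 4, 5} → 3.

3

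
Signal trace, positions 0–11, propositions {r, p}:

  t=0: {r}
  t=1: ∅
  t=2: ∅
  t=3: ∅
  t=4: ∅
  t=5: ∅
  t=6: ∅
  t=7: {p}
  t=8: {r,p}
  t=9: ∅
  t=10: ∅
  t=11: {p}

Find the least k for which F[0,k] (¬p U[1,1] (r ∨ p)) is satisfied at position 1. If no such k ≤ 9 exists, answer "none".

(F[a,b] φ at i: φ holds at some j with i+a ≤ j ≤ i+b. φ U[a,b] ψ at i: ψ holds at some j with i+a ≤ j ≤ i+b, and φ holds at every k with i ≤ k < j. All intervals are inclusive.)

Scan j = 1,2,… for (¬p U[1,1] (r ∨ p)):
  j=1: fails
  j=2: fails
  j=3: fails
  j=4: fails
  j=5: fails
  j=6: holds
First hit at j=6, so smallest k = 6-1 = 5.

5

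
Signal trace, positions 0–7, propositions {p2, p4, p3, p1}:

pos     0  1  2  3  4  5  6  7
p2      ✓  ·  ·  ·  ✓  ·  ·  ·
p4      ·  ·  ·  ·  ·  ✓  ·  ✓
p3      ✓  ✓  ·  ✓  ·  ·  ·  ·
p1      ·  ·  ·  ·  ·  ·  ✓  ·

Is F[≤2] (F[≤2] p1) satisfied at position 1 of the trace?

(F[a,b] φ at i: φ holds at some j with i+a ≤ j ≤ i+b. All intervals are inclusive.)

False

Check F[≤2] p1 at each j in [1,3]:
  j=1: fails (none in [1,3])
  j=2: fails (none in [2,4])
  j=3: fails (none in [3,5])
No position in the window satisfies it → formula fails.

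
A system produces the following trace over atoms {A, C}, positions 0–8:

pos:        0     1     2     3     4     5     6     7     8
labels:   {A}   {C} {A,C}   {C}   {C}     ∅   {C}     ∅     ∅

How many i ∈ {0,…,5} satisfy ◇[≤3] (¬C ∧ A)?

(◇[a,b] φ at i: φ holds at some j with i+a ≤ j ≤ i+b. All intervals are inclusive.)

Evaluate at each i in [0,5]:
  i=0: ✓ (witness j=0)
  i=1: ✗ (none in [1,4])
  i=2: ✗ (none in [2,5])
  i=3: ✗ (none in [3,6])
  i=4: ✗ (none in [4,7])
  i=5: ✗ (none in [5,8])
Positions where it holds: {0} → 1.

1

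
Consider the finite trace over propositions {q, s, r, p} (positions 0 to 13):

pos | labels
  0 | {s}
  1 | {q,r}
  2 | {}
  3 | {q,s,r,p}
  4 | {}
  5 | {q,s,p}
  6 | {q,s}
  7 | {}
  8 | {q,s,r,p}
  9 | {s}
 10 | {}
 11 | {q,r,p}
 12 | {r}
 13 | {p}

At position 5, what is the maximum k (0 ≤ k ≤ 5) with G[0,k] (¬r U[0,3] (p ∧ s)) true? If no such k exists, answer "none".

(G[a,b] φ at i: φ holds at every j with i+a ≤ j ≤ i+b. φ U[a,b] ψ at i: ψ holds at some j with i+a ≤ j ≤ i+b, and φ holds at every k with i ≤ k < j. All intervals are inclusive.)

(¬r U[0,3] (p ∧ s)) must hold from j=5 onward; find where it first fails.
  j=5: holds
  j=6: holds
  j=7: holds
  j=8: holds
  j=9: fails
Holds on [5,8], so largest k = 3.

3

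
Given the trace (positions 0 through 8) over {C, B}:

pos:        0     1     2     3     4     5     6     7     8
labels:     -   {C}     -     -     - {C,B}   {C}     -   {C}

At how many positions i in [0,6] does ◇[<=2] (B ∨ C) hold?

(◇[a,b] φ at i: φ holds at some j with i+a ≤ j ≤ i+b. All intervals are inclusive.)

6

Evaluate at each i in [0,6]:
  i=0: ✓ (witness j=1)
  i=1: ✓ (witness j=1)
  i=2: ✗ (none in [2,4])
  i=3: ✓ (witness j=5)
  i=4: ✓ (witness j=5)
  i=5: ✓ (witness j=5)
  i=6: ✓ (witness j=6)
Positions where it holds: {0, 1, 3, 4, 5, 6} → 6.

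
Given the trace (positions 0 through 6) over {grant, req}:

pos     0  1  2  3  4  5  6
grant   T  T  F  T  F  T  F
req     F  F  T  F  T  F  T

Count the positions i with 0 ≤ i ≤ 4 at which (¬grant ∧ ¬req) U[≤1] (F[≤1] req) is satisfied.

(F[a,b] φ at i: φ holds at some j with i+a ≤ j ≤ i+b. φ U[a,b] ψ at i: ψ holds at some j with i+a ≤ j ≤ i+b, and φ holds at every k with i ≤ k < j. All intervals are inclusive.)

Evaluate at each i in [0,4]:
  i=0: ✗ (lhs fails at k=0 before rhs at j=1)
  i=1: ✓ (rhs at j=1)
  i=2: ✓ (rhs at j=2)
  i=3: ✓ (rhs at j=3)
  i=4: ✓ (rhs at j=4)
Positions where it holds: {1, 2, 3, 4} → 4.

4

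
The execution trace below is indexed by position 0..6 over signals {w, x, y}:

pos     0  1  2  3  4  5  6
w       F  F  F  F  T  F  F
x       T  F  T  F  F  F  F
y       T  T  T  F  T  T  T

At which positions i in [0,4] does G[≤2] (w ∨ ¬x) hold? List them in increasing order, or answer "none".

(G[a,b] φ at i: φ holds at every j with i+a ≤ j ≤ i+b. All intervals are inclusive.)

3, 4

Evaluate at each i in [0,4]:
  i=0: ✗ (fails at j=0)
  i=1: ✗ (fails at j=2)
  i=2: ✗ (fails at j=2)
  i=3: ✓ (all of [3,5])
  i=4: ✓ (all of [4,6])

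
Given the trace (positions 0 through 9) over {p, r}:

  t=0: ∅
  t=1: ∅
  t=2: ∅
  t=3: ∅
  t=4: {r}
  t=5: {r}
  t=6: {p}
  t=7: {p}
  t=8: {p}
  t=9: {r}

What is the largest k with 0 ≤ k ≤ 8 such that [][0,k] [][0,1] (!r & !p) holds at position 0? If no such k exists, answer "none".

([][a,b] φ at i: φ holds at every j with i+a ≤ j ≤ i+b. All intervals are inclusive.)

2

[][0,1] (!r & !p) must hold from j=0 onward; find where it first fails.
  j=0: holds
  j=1: holds
  j=2: holds
  j=3: fails
Holds on [0,2], so largest k = 2.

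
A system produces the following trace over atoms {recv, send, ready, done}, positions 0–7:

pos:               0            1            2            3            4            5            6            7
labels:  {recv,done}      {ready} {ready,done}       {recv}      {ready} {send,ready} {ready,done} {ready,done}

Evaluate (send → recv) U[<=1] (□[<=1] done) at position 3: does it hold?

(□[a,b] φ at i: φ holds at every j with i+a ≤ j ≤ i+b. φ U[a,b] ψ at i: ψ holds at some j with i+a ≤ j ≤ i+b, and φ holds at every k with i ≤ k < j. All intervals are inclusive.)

Does not hold

Need some j in [3,4] with □[<=1] done, and (send → recv) at every k in [3,j-1].
  j=3: □[<=1] done — fails at 3.
  j=4: □[<=1] done — fails at 4.
No j in the window works → until fails.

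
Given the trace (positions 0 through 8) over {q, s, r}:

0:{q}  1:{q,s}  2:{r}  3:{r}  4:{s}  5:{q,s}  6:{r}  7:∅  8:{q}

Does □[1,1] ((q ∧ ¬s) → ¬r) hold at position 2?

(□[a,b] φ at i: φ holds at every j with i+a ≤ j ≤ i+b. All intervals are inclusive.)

True

Check ((q ∧ ¬s) → ¬r) at every j in [3,3]:
  j=3: antecedent false → ✓
All positions satisfy it → formula holds.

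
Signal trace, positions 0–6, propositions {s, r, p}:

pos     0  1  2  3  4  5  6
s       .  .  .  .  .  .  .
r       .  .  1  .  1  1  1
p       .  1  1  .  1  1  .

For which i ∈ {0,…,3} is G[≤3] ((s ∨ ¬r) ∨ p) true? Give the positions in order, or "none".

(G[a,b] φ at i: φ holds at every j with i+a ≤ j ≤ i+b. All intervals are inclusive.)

Evaluate at each i in [0,3]:
  i=0: ✓ (all of [0,3])
  i=1: ✓ (all of [1,4])
  i=2: ✓ (all of [2,5])
  i=3: ✗ (fails at j=6)

0, 1, 2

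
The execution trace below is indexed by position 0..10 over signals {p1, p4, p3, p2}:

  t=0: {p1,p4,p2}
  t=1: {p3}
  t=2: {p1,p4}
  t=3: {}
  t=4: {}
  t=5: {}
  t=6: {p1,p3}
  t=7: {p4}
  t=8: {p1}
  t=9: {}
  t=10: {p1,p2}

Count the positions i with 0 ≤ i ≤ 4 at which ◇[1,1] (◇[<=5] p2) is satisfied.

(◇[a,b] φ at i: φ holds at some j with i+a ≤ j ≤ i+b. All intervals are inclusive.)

1

Evaluate at each i in [0,4]:
  i=0: ✗ (none in [1,1])
  i=1: ✗ (none in [2,2])
  i=2: ✗ (none in [3,3])
  i=3: ✗ (none in [4,4])
  i=4: ✓ (witness j=5)
Positions where it holds: {4} → 1.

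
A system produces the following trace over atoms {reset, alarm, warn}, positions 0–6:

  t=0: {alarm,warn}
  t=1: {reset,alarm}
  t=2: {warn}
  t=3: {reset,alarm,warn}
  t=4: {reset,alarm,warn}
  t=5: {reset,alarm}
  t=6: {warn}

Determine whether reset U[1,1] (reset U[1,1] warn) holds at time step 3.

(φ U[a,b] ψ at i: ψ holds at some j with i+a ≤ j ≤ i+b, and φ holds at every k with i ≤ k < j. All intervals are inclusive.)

False

Need some j in [4,4] with (reset U[1,1] warn), and reset at every k in [3,j-1].
  j=4: (reset U[1,1] warn) — fails.
No j in the window works → until fails.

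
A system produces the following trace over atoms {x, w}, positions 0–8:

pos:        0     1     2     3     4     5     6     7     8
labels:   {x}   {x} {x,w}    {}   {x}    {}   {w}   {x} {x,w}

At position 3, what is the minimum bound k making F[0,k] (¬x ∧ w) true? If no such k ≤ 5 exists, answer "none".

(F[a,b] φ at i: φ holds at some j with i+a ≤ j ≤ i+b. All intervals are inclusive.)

Scan j = 3,4,… for (¬x ∧ w):
  j=3: fails
  j=4: fails
  j=5: fails
  j=6: holds
First hit at j=6, so smallest k = 6-3 = 3.

3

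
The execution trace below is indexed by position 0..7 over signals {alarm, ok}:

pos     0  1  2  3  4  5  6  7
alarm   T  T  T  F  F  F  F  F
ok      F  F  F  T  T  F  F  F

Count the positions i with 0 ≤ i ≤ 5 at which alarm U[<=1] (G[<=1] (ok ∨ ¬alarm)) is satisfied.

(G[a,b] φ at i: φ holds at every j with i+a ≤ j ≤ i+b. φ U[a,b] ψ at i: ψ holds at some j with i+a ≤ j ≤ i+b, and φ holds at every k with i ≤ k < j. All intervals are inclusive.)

Evaluate at each i in [0,5]:
  i=0: ✗ (no rhs in [0,1])
  i=1: ✗ (no rhs in [1,2])
  i=2: ✓ (rhs at j=3; lhs holds on [2,2])
  i=3: ✓ (rhs at j=3)
  i=4: ✓ (rhs at j=4)
  i=5: ✓ (rhs at j=5)
Positions where it holds: {2, 3, 4, 5} → 4.

4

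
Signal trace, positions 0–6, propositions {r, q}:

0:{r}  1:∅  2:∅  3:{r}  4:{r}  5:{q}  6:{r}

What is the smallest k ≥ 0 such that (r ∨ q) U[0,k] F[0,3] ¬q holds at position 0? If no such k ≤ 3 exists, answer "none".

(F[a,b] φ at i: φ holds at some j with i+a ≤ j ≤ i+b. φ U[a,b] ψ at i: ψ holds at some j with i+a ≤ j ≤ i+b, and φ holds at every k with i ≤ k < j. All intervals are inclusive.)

Need earliest j ≥ 0 with F[0,3] ¬q, and (r ∨ q) at every k in [0,j-1].
  j=0: rhs holds (empty prefix). k = 0.

0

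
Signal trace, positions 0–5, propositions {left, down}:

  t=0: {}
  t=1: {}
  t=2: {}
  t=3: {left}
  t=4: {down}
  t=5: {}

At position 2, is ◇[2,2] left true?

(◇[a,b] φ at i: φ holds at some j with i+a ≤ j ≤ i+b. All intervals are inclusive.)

Check left at each j in [4,4]:
  j=4: false
No position in the window satisfies it → formula fails.

Does not hold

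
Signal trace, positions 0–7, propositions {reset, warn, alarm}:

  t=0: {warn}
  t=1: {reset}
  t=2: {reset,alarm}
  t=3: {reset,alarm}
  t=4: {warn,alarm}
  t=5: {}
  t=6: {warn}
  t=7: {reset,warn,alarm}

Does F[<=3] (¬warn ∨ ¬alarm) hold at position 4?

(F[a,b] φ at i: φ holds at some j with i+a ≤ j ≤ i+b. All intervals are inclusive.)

True

Check (¬warn ∨ ¬alarm) at each j in [4,7]:
  j=4: false
  j=5: true
  j=6: true
  j=7: false
Found at j=5 → formula holds.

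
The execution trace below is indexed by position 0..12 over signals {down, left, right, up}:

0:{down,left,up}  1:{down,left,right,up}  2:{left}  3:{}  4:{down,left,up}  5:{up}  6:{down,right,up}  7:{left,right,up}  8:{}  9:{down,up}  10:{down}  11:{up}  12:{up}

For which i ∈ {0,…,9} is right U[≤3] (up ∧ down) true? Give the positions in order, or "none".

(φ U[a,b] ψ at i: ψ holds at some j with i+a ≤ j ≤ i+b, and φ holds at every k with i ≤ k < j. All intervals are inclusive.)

Evaluate at each i in [0,9]:
  i=0: ✓ (rhs at j=0)
  i=1: ✓ (rhs at j=1)
  i=2: ✗ (lhs fails at k=2 before rhs at j=4)
  i=3: ✗ (lhs fails at k=3 before rhs at j=4)
  i=4: ✓ (rhs at j=4)
  i=5: ✗ (lhs fails at k=5 before rhs at j=6)
  i=6: ✓ (rhs at j=6)
  i=7: ✗ (lhs fails at k=8 before rhs at j=9)
  i=8: ✗ (lhs fails at k=8 before rhs at j=9)
  i=9: ✓ (rhs at j=9)

0, 1, 4, 6, 9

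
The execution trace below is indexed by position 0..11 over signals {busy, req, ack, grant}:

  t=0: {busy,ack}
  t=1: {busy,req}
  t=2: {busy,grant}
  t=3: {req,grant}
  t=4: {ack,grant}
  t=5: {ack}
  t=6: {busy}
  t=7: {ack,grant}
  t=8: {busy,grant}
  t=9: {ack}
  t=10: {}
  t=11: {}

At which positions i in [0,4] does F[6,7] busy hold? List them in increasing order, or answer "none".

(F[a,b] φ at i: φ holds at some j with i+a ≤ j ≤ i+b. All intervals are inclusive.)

Evaluate at each i in [0,4]:
  i=0: ✓ (witness j=6)
  i=1: ✓ (witness j=8)
  i=2: ✓ (witness j=8)
  i=3: ✗ (none in [9,10])
  i=4: ✗ (none in [10,11])

0, 1, 2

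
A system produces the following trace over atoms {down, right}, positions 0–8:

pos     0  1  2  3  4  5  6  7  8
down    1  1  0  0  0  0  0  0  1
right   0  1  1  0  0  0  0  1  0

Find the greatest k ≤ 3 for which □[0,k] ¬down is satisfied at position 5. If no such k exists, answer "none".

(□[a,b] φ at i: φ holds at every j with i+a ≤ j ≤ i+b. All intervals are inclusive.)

¬down must hold from j=5 onward; find where it first fails.
  j=5: holds
  j=6: holds
  j=7: holds
  j=8: fails
Holds on [5,7], so largest k = 2.

2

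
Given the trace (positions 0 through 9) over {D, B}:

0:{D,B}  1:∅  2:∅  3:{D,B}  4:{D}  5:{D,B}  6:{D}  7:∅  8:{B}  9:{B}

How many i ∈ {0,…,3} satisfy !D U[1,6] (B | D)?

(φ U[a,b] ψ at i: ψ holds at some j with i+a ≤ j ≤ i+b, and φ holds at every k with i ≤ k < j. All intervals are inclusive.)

2

Evaluate at each i in [0,3]:
  i=0: ✗ (lhs fails at k=0 before rhs at j=3)
  i=1: ✓ (rhs at j=3; lhs holds on [1,2])
  i=2: ✓ (rhs at j=3; lhs holds on [2,2])
  i=3: ✗ (lhs fails at k=3 before rhs at j=4)
Positions where it holds: {1, 2} → 2.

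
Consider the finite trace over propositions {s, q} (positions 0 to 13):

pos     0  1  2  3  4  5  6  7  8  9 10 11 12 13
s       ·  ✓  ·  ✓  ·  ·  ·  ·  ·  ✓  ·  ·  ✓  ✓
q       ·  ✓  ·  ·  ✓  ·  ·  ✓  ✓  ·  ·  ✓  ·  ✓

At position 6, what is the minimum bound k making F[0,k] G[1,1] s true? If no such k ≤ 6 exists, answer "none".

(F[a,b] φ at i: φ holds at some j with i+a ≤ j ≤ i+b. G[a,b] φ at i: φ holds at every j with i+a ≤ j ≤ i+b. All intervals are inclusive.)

Scan j = 6,7,… for G[1,1] s:
  j=6: fails
  j=7: fails
  j=8: holds
First hit at j=8, so smallest k = 8-6 = 2.

2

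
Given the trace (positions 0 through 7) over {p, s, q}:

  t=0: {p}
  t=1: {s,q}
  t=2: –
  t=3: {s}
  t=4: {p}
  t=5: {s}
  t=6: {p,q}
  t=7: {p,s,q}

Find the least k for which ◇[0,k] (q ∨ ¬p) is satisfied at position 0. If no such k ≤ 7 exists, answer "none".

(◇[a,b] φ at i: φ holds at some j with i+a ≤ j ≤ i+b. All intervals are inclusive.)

1

Scan j = 0,1,… for (q ∨ ¬p):
  j=0: fails
  j=1: holds
First hit at j=1, so smallest k = 1-0 = 1.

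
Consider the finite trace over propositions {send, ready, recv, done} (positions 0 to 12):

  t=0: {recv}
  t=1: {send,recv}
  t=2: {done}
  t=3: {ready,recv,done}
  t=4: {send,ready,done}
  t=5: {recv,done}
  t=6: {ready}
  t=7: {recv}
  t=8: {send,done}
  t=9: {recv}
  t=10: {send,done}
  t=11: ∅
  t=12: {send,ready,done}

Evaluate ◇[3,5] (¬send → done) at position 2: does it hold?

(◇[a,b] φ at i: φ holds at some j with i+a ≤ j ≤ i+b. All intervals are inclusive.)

True

Check (¬send → done) at each j in [5,7]:
  j=5: true
  j=6: false
  j=7: false
Found at j=5 → formula holds.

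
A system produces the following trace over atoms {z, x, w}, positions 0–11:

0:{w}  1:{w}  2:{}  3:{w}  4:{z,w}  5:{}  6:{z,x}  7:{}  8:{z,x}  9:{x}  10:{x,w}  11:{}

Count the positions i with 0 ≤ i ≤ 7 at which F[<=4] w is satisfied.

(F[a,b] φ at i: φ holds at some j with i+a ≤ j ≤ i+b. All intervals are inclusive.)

Evaluate at each i in [0,7]:
  i=0: ✓ (witness j=0)
  i=1: ✓ (witness j=1)
  i=2: ✓ (witness j=3)
  i=3: ✓ (witness j=3)
  i=4: ✓ (witness j=4)
  i=5: ✗ (none in [5,9])
  i=6: ✓ (witness j=10)
  i=7: ✓ (witness j=10)
Positions where it holds: {0, 1, 2, 3, 4, 6, 7} → 7.

7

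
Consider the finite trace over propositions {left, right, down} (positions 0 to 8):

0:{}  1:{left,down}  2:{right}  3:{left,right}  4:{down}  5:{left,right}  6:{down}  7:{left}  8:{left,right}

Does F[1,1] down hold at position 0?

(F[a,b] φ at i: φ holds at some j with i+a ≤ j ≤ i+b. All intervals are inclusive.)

Check down at each j in [1,1]:
  j=1: true
Found at j=1 → formula holds.

True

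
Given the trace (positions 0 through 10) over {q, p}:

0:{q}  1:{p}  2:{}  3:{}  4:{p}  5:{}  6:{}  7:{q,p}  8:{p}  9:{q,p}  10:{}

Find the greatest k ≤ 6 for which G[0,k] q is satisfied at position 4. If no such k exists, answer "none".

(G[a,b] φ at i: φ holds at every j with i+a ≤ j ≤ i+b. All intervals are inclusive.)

none

q must hold from j=4 onward; find where it first fails.
  j=4: fails → no k works.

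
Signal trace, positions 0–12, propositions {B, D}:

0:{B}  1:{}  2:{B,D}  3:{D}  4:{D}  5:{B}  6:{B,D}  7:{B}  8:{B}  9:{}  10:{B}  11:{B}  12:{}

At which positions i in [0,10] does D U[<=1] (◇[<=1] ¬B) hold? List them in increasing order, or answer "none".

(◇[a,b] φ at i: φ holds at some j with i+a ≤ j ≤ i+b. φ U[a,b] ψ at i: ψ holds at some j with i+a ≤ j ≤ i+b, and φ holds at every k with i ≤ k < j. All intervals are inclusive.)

Evaluate at each i in [0,10]:
  i=0: ✓ (rhs at j=0)
  i=1: ✓ (rhs at j=1)
  i=2: ✓ (rhs at j=2)
  i=3: ✓ (rhs at j=3)
  i=4: ✓ (rhs at j=4)
  i=5: ✗ (no rhs in [5,6])
  i=6: ✗ (no rhs in [6,7])
  i=7: ✗ (lhs fails at k=7 before rhs at j=8)
  i=8: ✓ (rhs at j=8)
  i=9: ✓ (rhs at j=9)
  i=10: ✗ (lhs fails at k=10 before rhs at j=11)

0, 1, 2, 3, 4, 8, 9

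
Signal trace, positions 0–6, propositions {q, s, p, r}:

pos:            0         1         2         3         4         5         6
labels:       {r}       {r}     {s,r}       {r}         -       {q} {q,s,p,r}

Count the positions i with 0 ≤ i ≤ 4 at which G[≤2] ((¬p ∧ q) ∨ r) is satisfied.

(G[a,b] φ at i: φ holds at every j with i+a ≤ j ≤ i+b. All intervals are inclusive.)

Evaluate at each i in [0,4]:
  i=0: ✓ (all of [0,2])
  i=1: ✓ (all of [1,3])
  i=2: ✗ (fails at j=4)
  i=3: ✗ (fails at j=4)
  i=4: ✗ (fails at j=4)
Positions where it holds: {0, 1} → 2.

2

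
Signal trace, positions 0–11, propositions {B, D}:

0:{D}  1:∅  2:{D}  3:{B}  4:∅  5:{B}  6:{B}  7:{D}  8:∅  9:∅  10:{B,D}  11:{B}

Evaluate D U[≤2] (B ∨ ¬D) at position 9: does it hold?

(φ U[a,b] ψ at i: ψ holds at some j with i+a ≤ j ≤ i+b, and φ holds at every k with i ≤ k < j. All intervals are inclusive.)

Holds

Need some j in [9,11] with (B ∨ ¬D), and D at every k in [9,j-1].
  j=9: (B ∨ ¬D) holds; no prefix to check → satisfied.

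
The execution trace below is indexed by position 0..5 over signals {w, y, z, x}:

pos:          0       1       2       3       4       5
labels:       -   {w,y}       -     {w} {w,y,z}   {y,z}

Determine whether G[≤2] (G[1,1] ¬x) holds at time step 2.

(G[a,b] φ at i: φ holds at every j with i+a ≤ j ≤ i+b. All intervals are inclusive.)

Holds

Check G[1,1] ¬x at every j in [2,4]:
  j=2: holds on [3,3]
  j=3: holds on [4,4]
  j=4: holds on [5,5]
All positions satisfy it → formula holds.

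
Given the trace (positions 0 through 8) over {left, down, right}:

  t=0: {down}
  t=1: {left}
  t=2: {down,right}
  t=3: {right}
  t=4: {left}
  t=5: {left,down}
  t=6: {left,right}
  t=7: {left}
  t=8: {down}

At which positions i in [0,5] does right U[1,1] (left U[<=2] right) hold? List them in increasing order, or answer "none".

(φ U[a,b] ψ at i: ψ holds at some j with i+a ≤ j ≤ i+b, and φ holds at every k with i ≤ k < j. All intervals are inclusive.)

Evaluate at each i in [0,5]:
  i=0: ✗ (lhs fails at k=0 before rhs at j=1)
  i=1: ✗ (lhs fails at k=1 before rhs at j=2)
  i=2: ✓ (rhs at j=3; lhs holds on [2,2])
  i=3: ✓ (rhs at j=4; lhs holds on [3,3])
  i=4: ✗ (lhs fails at k=4 before rhs at j=5)
  i=5: ✗ (lhs fails at k=5 before rhs at j=6)

2, 3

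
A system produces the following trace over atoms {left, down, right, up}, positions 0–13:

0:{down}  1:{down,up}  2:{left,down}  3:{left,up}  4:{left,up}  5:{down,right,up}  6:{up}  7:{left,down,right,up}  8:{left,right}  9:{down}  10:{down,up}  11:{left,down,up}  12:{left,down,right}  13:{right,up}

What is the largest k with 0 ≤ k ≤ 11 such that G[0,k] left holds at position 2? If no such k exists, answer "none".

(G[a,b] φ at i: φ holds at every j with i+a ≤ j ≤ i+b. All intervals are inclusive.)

left must hold from j=2 onward; find where it first fails.
  j=2: holds
  j=3: holds
  j=4: holds
  j=5: fails
Holds on [2,4], so largest k = 2.

2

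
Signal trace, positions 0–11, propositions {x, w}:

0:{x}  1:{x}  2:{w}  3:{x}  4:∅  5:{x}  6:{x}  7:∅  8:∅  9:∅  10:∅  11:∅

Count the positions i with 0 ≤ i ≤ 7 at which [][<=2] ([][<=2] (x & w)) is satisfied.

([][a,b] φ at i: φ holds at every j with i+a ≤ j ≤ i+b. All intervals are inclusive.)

0

Evaluate at each i in [0,7]:
  i=0: ✗ (fails at j=0)
  i=1: ✗ (fails at j=1)
  i=2: ✗ (fails at j=2)
  i=3: ✗ (fails at j=3)
  i=4: ✗ (fails at j=4)
  i=5: ✗ (fails at j=5)
  i=6: ✗ (fails at j=6)
  i=7: ✗ (fails at j=7)
Positions where it holds: {} → 0.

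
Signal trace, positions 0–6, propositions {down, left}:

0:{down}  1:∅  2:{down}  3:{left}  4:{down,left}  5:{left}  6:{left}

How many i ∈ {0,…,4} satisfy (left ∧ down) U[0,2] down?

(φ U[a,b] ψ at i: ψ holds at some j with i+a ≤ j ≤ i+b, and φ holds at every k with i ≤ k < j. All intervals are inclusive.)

Evaluate at each i in [0,4]:
  i=0: ✓ (rhs at j=0)
  i=1: ✗ (lhs fails at k=1 before rhs at j=2)
  i=2: ✓ (rhs at j=2)
  i=3: ✗ (lhs fails at k=3 before rhs at j=4)
  i=4: ✓ (rhs at j=4)
Positions where it holds: {0, 2, 4} → 3.

3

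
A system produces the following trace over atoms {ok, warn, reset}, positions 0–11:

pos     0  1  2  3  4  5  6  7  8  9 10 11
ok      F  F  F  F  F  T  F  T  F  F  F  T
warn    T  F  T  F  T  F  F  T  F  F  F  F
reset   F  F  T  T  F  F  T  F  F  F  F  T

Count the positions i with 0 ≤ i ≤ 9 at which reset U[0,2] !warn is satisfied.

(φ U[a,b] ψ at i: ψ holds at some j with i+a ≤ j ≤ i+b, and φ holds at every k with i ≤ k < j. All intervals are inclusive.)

Evaluate at each i in [0,9]:
  i=0: ✗ (lhs fails at k=0 before rhs at j=1)
  i=1: ✓ (rhs at j=1)
  i=2: ✓ (rhs at j=3; lhs holds on [2,2])
  i=3: ✓ (rhs at j=3)
  i=4: ✗ (lhs fails at k=4 before rhs at j=5)
  i=5: ✓ (rhs at j=5)
  i=6: ✓ (rhs at j=6)
  i=7: ✗ (lhs fails at k=7 before rhs at j=8)
  i=8: ✓ (rhs at j=8)
  i=9: ✓ (rhs at j=9)
Positions where it holds: {1, 2, 3, 5, 6, 8, 9} → 7.

7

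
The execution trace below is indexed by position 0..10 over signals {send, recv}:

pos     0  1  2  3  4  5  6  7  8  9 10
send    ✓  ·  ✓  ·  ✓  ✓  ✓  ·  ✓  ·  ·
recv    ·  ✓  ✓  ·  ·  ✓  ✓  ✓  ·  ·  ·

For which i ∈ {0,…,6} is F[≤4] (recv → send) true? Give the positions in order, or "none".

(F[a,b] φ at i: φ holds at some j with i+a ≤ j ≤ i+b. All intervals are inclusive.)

Evaluate at each i in [0,6]:
  i=0: ✓ (witness j=0)
  i=1: ✓ (witness j=2)
  i=2: ✓ (witness j=2)
  i=3: ✓ (witness j=3)
  i=4: ✓ (witness j=4)
  i=5: ✓ (witness j=5)
  i=6: ✓ (witness j=6)

0, 1, 2, 3, 4, 5, 6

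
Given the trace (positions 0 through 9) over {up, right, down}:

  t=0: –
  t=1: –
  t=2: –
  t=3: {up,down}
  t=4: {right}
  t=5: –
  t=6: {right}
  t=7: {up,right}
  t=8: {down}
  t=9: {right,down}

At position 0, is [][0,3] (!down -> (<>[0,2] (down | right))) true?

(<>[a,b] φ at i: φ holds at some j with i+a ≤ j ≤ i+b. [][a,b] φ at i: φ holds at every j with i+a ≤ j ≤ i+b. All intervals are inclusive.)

Check (!down -> (<>[0,2] (down | right))) at every j in [0,3]:
  j=0: antecedent true; consequent fails (none in [0,2]) → ✗
  j=1: antecedent true; consequent holds (witness at 3) → ✓
  j=2: antecedent true; consequent holds (witness at 3) → ✓
  j=3: antecedent false → ✓
Fails at j=0 → formula fails.

False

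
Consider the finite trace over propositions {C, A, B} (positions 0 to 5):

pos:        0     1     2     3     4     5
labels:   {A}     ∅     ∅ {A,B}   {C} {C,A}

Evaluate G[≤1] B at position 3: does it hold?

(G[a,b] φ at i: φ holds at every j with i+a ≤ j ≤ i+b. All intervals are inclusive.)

Check B at every j in [3,4]:
  j=3: true
  j=4: false
Fails at j=4 → formula fails.

No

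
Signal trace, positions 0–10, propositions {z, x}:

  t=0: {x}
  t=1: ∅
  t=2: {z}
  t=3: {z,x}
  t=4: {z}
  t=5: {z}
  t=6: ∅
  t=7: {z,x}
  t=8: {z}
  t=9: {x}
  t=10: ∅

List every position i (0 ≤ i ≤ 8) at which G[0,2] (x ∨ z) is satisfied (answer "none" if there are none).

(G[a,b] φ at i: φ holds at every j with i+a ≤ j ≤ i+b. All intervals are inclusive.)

2, 3, 7

Evaluate at each i in [0,8]:
  i=0: ✗ (fails at j=1)
  i=1: ✗ (fails at j=1)
  i=2: ✓ (all of [2,4])
  i=3: ✓ (all of [3,5])
  i=4: ✗ (fails at j=6)
  i=5: ✗ (fails at j=6)
  i=6: ✗ (fails at j=6)
  i=7: ✓ (all of [7,9])
  i=8: ✗ (fails at j=10)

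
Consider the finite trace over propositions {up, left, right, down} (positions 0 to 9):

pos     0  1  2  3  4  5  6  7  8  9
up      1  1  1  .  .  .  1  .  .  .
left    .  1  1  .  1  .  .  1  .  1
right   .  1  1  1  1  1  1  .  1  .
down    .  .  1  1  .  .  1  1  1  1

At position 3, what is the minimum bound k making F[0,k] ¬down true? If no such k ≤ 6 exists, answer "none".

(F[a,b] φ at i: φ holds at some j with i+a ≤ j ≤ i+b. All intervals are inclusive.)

Scan j = 3,4,… for ¬down:
  j=3: fails
  j=4: holds
First hit at j=4, so smallest k = 4-3 = 1.

1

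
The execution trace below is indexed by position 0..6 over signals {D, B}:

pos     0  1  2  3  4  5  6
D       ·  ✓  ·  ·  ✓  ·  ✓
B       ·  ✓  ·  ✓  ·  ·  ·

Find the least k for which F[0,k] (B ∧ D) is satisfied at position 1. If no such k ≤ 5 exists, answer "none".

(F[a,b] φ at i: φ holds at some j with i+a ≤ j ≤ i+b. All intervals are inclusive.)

0

Scan j = 1,2,… for (B ∧ D):
  j=1: holds
First hit at j=1, so smallest k = 1-1 = 0.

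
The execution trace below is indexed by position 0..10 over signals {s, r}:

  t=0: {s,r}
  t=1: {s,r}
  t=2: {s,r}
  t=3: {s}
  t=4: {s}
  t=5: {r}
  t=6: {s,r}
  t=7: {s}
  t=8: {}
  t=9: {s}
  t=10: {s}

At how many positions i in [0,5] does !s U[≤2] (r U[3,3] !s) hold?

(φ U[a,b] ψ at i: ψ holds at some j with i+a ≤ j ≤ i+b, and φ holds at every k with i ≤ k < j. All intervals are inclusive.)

0

Evaluate at each i in [0,5]:
  i=0: ✗ (no rhs in [0,2])
  i=1: ✗ (no rhs in [1,3])
  i=2: ✗ (no rhs in [2,4])
  i=3: ✗ (no rhs in [3,5])
  i=4: ✗ (no rhs in [4,6])
  i=5: ✗ (no rhs in [5,7])
Positions where it holds: {} → 0.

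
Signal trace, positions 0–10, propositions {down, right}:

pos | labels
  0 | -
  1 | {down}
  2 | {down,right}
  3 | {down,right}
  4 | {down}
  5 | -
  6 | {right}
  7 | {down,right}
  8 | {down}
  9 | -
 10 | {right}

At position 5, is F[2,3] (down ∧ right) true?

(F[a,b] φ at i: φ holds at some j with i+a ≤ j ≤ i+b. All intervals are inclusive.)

Check (down ∧ right) at each j in [7,8]:
  j=7: true
  j=8: false
Found at j=7 → formula holds.

True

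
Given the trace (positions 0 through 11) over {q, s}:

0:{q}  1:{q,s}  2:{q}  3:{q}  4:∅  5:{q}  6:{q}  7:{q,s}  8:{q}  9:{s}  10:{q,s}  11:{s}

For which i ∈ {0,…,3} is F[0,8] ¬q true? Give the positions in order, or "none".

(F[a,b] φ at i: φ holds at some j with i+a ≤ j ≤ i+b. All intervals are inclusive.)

0, 1, 2, 3

Evaluate at each i in [0,3]:
  i=0: ✓ (witness j=4)
  i=1: ✓ (witness j=4)
  i=2: ✓ (witness j=4)
  i=3: ✓ (witness j=4)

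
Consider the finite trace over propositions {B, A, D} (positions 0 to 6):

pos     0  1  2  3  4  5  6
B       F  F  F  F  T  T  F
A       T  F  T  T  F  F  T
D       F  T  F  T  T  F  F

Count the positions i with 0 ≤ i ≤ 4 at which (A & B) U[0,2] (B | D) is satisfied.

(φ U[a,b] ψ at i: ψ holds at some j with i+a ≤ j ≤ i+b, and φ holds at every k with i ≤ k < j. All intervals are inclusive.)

3

Evaluate at each i in [0,4]:
  i=0: ✗ (lhs fails at k=0 before rhs at j=1)
  i=1: ✓ (rhs at j=1)
  i=2: ✗ (lhs fails at k=2 before rhs at j=3)
  i=3: ✓ (rhs at j=3)
  i=4: ✓ (rhs at j=4)
Positions where it holds: {1, 3, 4} → 3.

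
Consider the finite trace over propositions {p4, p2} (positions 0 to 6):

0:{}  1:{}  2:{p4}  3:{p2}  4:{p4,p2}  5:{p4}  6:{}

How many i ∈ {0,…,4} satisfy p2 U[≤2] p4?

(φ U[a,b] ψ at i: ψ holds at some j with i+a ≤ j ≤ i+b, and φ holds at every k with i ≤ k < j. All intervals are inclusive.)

3

Evaluate at each i in [0,4]:
  i=0: ✗ (lhs fails at k=0 before rhs at j=2)
  i=1: ✗ (lhs fails at k=1 before rhs at j=2)
  i=2: ✓ (rhs at j=2)
  i=3: ✓ (rhs at j=4; lhs holds on [3,3])
  i=4: ✓ (rhs at j=4)
Positions where it holds: {2, 3, 4} → 3.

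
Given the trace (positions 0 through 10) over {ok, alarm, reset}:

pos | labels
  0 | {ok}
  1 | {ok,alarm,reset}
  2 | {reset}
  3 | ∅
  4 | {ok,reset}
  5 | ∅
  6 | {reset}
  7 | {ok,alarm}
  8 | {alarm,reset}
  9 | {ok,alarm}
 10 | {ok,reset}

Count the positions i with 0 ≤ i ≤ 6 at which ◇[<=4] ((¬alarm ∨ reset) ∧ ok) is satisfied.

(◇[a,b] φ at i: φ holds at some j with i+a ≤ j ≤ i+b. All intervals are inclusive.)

Evaluate at each i in [0,6]:
  i=0: ✓ (witness j=0)
  i=1: ✓ (witness j=1)
  i=2: ✓ (witness j=4)
  i=3: ✓ (witness j=4)
  i=4: ✓ (witness j=4)
  i=5: ✗ (none in [5,9])
  i=6: ✓ (witness j=10)
Positions where it holds: {0, 1, 2, 3, 4, 6} → 6.

6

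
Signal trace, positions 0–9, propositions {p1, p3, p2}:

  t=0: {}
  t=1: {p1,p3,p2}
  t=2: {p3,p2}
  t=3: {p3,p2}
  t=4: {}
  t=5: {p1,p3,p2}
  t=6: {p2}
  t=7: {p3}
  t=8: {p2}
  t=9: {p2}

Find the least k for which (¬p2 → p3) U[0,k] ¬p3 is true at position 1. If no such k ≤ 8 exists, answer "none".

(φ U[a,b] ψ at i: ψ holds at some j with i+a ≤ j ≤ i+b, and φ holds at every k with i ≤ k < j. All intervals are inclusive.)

Need earliest j ≥ 1 with ¬p3, and (¬p2 → p3) at every k in [1,j-1].
  j=1: rhs fails.
  j=2: rhs fails.
  j=3: rhs fails.
  j=4: rhs holds; lhs holds on [1,3]. k = 3.

3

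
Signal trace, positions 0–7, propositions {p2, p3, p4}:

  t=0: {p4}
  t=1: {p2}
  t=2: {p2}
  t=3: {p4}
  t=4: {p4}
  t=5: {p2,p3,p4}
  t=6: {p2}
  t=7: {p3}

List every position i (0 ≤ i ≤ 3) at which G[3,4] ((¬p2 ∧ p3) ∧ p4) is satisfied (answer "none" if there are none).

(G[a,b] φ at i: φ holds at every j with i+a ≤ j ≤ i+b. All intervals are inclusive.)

none

Evaluate at each i in [0,3]:
  i=0: ✗ (fails at j=3)
  i=1: ✗ (fails at j=4)
  i=2: ✗ (fails at j=5)
  i=3: ✗ (fails at j=6)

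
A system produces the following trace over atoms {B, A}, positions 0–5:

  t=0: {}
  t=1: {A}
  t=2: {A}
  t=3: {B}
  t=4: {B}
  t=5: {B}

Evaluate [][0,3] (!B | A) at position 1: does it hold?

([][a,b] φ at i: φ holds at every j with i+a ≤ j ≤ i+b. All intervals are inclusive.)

Check (!B | A) at every j in [1,4]:
  j=1: true
  j=2: true
  j=3: false
  j=4: false
Fails at j=3 → formula fails.

False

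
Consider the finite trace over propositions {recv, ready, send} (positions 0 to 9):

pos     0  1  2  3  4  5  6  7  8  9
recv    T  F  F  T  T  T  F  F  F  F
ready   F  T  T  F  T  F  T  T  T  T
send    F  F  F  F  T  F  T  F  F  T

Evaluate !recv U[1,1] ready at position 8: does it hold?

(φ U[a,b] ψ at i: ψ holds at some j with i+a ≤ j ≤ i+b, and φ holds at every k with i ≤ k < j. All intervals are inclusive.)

Holds

Need some j in [9,9] with ready, and !recv at every k in [8,j-1].
  j=9: ready holds; !recv holds at every k in [8,8] → satisfied.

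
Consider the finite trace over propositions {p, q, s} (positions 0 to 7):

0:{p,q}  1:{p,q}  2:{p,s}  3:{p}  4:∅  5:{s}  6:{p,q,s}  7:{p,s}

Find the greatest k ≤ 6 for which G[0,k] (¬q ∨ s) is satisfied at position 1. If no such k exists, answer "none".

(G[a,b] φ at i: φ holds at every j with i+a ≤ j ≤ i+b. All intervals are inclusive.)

(¬q ∨ s) must hold from j=1 onward; find where it first fails.
  j=1: fails → no k works.

none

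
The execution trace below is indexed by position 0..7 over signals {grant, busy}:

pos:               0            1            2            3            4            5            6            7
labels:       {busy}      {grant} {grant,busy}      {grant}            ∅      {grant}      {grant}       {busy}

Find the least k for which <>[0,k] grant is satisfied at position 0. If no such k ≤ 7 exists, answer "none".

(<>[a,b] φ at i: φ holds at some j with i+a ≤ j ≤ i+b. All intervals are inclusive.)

Scan j = 0,1,… for grant:
  j=0: fails
  j=1: holds
First hit at j=1, so smallest k = 1-0 = 1.

1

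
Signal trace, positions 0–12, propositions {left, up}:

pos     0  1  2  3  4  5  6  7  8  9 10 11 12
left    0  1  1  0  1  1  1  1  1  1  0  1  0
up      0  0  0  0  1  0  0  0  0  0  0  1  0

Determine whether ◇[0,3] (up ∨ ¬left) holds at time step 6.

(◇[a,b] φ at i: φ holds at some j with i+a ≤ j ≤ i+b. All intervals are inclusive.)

No

Check (up ∨ ¬left) at each j in [6,9]:
  j=6: false
  j=7: false
  j=8: false
  j=9: false
No position in the window satisfies it → formula fails.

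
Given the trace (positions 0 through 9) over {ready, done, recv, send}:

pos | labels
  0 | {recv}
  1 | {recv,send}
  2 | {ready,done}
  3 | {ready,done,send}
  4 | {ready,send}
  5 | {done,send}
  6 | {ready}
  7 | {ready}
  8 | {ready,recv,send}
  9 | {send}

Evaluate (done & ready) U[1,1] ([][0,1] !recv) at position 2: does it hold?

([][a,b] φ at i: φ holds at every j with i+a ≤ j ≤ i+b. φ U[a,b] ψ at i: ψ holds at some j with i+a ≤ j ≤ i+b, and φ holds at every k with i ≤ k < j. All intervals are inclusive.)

Need some j in [3,3] with [][0,1] !recv, and (done & ready) at every k in [2,j-1].
  j=3: [][0,1] !recv holds; (done & ready) holds at every k in [2,2] → satisfied.

Yes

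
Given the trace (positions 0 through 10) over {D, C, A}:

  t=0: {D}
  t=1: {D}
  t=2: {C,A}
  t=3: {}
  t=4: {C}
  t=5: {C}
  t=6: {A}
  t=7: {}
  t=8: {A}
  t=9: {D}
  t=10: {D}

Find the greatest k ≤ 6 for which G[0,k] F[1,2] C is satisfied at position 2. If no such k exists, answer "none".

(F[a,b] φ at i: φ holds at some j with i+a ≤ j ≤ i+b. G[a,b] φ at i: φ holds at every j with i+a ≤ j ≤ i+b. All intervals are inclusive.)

2

F[1,2] C must hold from j=2 onward; find where it first fails.
  j=2: holds
  j=3: holds
  j=4: holds
  j=5: fails
Holds on [2,4], so largest k = 2.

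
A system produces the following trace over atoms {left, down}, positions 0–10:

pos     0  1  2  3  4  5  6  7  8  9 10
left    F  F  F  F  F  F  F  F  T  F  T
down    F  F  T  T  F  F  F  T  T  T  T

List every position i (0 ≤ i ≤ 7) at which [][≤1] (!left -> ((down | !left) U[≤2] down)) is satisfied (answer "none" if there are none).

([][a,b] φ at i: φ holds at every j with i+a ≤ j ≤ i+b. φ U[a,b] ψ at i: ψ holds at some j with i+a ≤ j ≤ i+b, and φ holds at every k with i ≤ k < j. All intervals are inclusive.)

Evaluate at each i in [0,7]:
  i=0: ✓ (all of [0,1])
  i=1: ✓ (all of [1,2])
  i=2: ✓ (all of [2,3])
  i=3: ✗ (fails at j=4)
  i=4: ✗ (fails at j=4)
  i=5: ✓ (all of [5,6])
  i=6: ✓ (all of [6,7])
  i=7: ✓ (all of [7,8])

0, 1, 2, 5, 6, 7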